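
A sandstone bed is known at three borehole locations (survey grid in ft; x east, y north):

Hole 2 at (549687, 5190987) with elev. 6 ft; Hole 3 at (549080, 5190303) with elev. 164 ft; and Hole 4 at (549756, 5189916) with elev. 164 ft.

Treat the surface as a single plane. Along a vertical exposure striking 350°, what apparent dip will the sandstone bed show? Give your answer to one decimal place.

7.7°

Let the plane be z = a·x + b·y + c.
Hole 3−Hole 2: −607a − 684b = 158;  Hole 4−Hole 2: 69a − 1071b = 158.
Solving gives a = −0.08769, b = −0.15318.
Unit vector along 350° is (sin 350°, cos 350°) = (-0.1736, 0.9848).
Slope in that direction = a·(-0.1736) + b·(0.9848) = −0.13562.
Apparent dip = arctan|0.13562| = 7.7° (true dip is 10.0°, so apparent ≤ true as expected).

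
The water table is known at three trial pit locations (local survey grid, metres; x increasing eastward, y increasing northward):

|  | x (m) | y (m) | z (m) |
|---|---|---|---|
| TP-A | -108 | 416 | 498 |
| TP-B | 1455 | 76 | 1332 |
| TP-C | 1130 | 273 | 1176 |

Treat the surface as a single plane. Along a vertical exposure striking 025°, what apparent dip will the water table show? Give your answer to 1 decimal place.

Let the plane be z = a·x + b·y + c.
TP-B−TP-A: 1563a − 340b = 834;  TP-C−TP-A: 1238a − 143b = 678.
Solving gives a = 0.56359, b = 0.13790.
Unit vector along 025° is (sin 25°, cos 25°) = (0.4226, 0.9063).
Slope in that direction = a·(0.4226) + b·(0.9063) = 0.36316.
Apparent dip = arctan|0.36316| = 20.0° (true dip is 30.1°, so apparent ≤ true as expected).

20.0°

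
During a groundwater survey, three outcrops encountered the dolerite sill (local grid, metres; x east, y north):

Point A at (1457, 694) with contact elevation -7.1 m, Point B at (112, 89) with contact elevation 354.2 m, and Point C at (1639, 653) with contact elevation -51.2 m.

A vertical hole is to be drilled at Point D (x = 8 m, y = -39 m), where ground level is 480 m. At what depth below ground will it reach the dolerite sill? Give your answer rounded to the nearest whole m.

Let the plane be z = a·x + b·y + c.
Point B−Point A: −1345a − 605b = 361.3;  Point C−Point A: 182a − 41b = −44.1.
Solving gives a = −0.25109, b = −0.03898.
Then c = -7.1 − a·1457 − b·694 = 385.79.
At (8, -39): z_contact = −2.0 + 1.5 + 385.79 = 385.3 m.
Depth below ground = 480 − 385.3 = 95 m.

95 m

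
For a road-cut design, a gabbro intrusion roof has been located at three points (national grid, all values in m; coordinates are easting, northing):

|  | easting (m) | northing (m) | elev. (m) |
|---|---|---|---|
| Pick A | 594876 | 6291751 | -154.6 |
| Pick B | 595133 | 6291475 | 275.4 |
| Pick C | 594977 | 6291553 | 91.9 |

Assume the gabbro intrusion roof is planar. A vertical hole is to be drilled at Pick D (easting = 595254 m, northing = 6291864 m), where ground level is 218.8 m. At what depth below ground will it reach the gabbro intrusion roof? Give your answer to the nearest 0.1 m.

190.2 m

Two edge vectors: Pick A→Pick B = (257, -276, 430), Pick A→Pick C = (101, -198, 246.5).
Normal n = (Pick A→Pick B) × (Pick A→Pick C) = (17106, -19920.5, -23010).
So ∂z/∂easting = −n_x/n_z = 0.743415906 and ∂z/∂northing = −n_y/n_z = −0.865732290.
Intercept c from Pick A: -154.6 − 442240.28 + 5446972.00 = 5004577.12.
At (595254, 6291864): z_contact = 442521.29 − 5447069.83 + 5004577.12 = 28.58 m.
Depth below ground = 218.8 − 28.58 = 190.2 m.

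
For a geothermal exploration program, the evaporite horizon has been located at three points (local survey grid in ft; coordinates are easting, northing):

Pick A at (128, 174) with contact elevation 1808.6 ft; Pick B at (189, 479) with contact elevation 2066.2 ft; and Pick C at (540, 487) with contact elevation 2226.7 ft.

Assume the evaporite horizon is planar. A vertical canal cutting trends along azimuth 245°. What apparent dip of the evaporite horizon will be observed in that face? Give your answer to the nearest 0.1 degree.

Two edge vectors: Pick A→Pick B = (61, 305, 257.6), Pick A→Pick C = (412, 313, 418.1).
Normal n = (Pick A→Pick B) × (Pick A→Pick C) = (46891.7, 80627.1, -106567).
So ∂z/∂easting = −n_x/n_z = 0.44002 and ∂z/∂northing = −n_y/n_z = 0.75659.
Unit vector along 245° is (sin 245°, cos 245°) = (-0.9063, -0.4226).
Slope in that direction = a·(-0.9063) + b·(-0.4226) = −0.71854.
Apparent dip = arctan|0.71854| = 35.7° (true dip is 41.2°, so apparent ≤ true as expected).

35.7°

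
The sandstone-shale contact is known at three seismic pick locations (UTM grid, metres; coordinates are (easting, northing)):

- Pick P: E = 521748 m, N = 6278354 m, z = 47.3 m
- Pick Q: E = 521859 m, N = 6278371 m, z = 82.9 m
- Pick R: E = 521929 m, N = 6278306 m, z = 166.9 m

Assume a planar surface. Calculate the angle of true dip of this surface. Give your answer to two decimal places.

42.82°

Let the plane be z = a·E + b·N + c.
Pick Q−Pick P: 111a + 17b = 35.6;  Pick R−Pick P: 181a − 48b = 119.6.
Solving gives a = 0.44521, b = −0.81285.
Gradient magnitude |∇z| = √(a² + b²) = √(0.19821 + 0.66072) = 0.92679.
True dip = arctan(0.92679) = 42.82°, dipping toward NNW (azimuth ≈ 331°).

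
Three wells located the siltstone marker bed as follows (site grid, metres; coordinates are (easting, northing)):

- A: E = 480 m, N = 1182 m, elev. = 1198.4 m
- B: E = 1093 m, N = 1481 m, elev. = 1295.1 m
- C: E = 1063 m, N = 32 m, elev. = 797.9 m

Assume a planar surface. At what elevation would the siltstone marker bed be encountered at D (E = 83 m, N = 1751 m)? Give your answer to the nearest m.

1398 m

Let the plane be z = a·E + b·N + c.
B−A: 613a + 299b = 96.7;  C−A: 583a − 1150b = −400.5.
Solving gives a = −0.00972, b = 0.34333.
Then c = 1198.4 − a·480 − b·1182 = 797.24.
At (83, 1751): z = −0.8 + 601.2 + 797.24 = 1397.6 m.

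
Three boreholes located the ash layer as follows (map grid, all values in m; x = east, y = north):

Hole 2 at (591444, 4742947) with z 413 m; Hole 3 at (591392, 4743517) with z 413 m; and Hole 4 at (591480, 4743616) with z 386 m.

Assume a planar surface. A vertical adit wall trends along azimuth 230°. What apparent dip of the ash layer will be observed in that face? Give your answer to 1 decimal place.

Let the plane be z = a·x + b·y + c.
Hole 3−Hole 2: −52a + 570b = 0;  Hole 4−Hole 2: 36a + 669b = −27.
Solving gives a = −0.27826, b = −0.02539.
Unit vector along 230° is (sin 230°, cos 230°) = (-0.7660, -0.6428).
Slope in that direction = a·(-0.7660) + b·(-0.6428) = 0.22948.
Apparent dip = arctan|0.22948| = 12.9° (true dip is 15.6°, so apparent ≤ true as expected).

12.9°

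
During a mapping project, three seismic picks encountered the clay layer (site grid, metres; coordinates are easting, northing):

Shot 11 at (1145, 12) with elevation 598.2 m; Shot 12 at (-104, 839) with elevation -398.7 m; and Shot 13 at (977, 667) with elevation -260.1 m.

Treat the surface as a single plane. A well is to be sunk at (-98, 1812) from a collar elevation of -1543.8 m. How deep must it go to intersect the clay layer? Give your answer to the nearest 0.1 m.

151.3 m

Let the plane be z = a·easting + b·northing + c.
Shot 12−Shot 11: −1249a + 827b = −996.9;  Shot 13−Shot 11: −168a + 655b = −858.3.
Solving gives a = −0.083699, b = −1.331849.
Then c = 598.2 − a·1145 − b·12 = 710.02.
At (-98, 1812): z_contact = 8.20 − 2413.31 + 710.02 = -1695.09 m.
Depth below ground = -1543.8 − (-1695.09) = 151.3 m.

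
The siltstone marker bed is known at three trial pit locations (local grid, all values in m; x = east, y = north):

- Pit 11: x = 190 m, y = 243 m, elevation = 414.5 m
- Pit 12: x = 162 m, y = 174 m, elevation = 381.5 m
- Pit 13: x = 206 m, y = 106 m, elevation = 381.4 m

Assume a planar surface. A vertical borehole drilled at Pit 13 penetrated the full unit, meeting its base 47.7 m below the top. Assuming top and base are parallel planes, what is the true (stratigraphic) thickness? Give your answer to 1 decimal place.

Two edge vectors: Pit 11→Pit 12 = (-28, -69, -33), Pit 11→Pit 13 = (16, -137, -33.1).
Normal n = (Pit 11→Pit 12) × (Pit 11→Pit 13) = (-2237.1, -1454.8, 4940).
So ∂z/∂x = −n_x/n_z = 0.45285 and ∂z/∂y = −n_y/n_z = 0.29449.
|∇z| = √(a²+b²) = 0.54019, so dip δ = arctan(0.54019) = 28.38°.
True thickness = vertical thickness × cos δ = 47.7 × cos 28.38° = 42.0 m.

42.0 m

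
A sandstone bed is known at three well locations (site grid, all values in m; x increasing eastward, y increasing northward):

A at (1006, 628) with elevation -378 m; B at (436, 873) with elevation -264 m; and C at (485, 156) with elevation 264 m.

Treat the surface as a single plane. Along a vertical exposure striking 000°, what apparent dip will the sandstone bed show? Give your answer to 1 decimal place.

37.7°

Two edge vectors: A→B = (-570, 245, 114), A→C = (-521, -472, 642).
Normal n = (A→B) × (A→C) = (211098, 306546, 396685).
So ∂z/∂x = −n_x/n_z = −0.53216 and ∂z/∂y = −n_y/n_z = −0.77277.
Unit vector along 000° is (sin 0°, cos 0°) = (0.0000, 1.0000).
Slope in that direction = a·(0.0000) + b·(1.0000) = −0.77277.
Apparent dip = arctan|0.77277| = 37.7° (true dip is 43.2°, so apparent ≤ true as expected).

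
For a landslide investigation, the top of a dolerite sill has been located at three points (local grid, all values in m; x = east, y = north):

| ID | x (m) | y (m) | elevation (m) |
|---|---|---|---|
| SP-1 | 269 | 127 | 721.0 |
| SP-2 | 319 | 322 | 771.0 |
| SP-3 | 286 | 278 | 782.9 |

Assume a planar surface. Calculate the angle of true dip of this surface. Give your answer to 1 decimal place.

50.0°

Two edge vectors: SP-1→SP-2 = (50, 195, 50), SP-1→SP-3 = (17, 151, 61.9).
Normal n = (SP-1→SP-2) × (SP-1→SP-3) = (4520.5, -2245, 4235).
So ∂z/∂x = −n_x/n_z = −1.06741 and ∂z/∂y = −n_y/n_z = 0.53011.
Gradient magnitude |∇z| = √(a² + b²) = √(1.13937 + 0.28101) = 1.19180.
True dip = arctan(1.19180) = 50.0°, dipping toward ESE (azimuth ≈ 116°).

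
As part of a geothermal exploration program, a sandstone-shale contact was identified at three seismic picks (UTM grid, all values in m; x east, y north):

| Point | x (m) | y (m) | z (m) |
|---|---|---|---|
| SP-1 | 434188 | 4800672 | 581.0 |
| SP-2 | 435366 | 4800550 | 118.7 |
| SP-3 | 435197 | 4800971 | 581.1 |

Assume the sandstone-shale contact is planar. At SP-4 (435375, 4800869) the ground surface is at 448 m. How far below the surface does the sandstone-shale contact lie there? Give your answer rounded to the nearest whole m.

19 m

Two edge vectors: SP-1→SP-2 = (1178, -122, -462.3), SP-1→SP-3 = (1009, 299, 0.1).
Normal n = (SP-1→SP-2) × (SP-1→SP-3) = (138215.5, -466578.5, 475320).
So ∂z/∂x = −n_x/n_z = −0.29078410 and ∂z/∂y = −n_y/n_z = 0.98160923.
Intercept c from SP-1: 581 + 126254.97 − 4712383.95 = −4585547.99.
At (435375, 4800869): z_contact = −126600.1 + 4712577.3 − 4585547.99 = 429.2 m.
Depth below ground = 448 − 429.2 = 19 m.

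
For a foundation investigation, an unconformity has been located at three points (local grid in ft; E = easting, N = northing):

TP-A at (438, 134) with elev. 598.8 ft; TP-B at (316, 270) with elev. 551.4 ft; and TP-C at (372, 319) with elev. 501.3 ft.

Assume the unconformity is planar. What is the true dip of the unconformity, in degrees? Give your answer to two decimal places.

Let the plane be z = a·E + b·N + c.
TP-B−TP-A: −122a + 136b = −47.4;  TP-C−TP-A: −66a + 185b = −97.5.
Solving gives a = −0.33037, b = −0.64489.
Gradient magnitude |∇z| = √(a² + b²) = √(0.10914 + 0.41588) = 0.72458.
True dip = arctan(0.72458) = 35.93°, dipping toward NNE (azimuth ≈ 027°).

35.93°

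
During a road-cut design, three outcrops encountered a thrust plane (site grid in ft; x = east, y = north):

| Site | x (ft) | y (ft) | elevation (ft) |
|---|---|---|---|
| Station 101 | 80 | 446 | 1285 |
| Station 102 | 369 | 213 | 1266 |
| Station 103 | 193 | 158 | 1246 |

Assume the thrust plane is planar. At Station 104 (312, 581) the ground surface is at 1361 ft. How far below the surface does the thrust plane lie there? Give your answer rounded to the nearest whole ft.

40 ft

Two edge vectors: Station 101→Station 102 = (289, -233, -19), Station 101→Station 103 = (113, -288, -39).
Normal n = (Station 101→Station 102) × (Station 101→Station 103) = (3615, 9124, -56903).
So ∂z/∂x = −n_x/n_z = 0.06353 and ∂z/∂y = −n_y/n_z = 0.16034.
Intercept c from Station 101: 1285 − 5.08 − 71.51 = 1208.40.
At (312, 581): z_contact = 19.8 + 93.2 + 1208.40 = 1321.4 ft.
Depth below ground = 1361 − 1321.4 = 40 ft.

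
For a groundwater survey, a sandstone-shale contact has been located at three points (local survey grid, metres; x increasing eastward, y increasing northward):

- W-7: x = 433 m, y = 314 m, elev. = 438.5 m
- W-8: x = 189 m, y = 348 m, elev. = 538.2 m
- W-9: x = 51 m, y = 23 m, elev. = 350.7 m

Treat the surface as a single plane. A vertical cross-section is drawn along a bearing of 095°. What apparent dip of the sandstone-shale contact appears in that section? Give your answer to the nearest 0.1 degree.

20.3°

Let the plane be z = a·x + b·y + c.
W-8−W-7: −244a + 34b = 99.7;  W-9−W-7: −382a − 291b = −87.8.
Solving gives a = −0.30988, b = 0.70850.
Unit vector along 095° is (sin 95°, cos 95°) = (0.9962, -0.0872).
Slope in that direction = a·(0.9962) + b·(-0.0872) = −0.37045.
Apparent dip = arctan|0.37045| = 20.3° (true dip is 37.7°, so apparent ≤ true as expected).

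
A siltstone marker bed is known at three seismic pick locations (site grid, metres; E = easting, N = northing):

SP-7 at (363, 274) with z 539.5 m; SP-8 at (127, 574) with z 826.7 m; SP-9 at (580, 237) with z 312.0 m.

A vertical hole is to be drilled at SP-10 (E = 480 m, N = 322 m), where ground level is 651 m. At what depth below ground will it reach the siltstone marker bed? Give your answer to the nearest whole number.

Two edge vectors: SP-7→SP-8 = (-236, 300, 287.2), SP-7→SP-9 = (217, -37, -227.5).
Normal n = (SP-7→SP-8) × (SP-7→SP-9) = (-57623.6, 8632.4, -56368).
So ∂z/∂E = −n_x/n_z = −1.02228 and ∂z/∂N = −n_y/n_z = 0.15314.
Intercept c from SP-7: 539.5 + 371.09 − 41.96 = 868.62.
At (480, 322): z_contact = −490.7 + 49.3 + 868.62 = 427.2 m.
Depth below ground = 651 − 427.2 = 224 m.

224 m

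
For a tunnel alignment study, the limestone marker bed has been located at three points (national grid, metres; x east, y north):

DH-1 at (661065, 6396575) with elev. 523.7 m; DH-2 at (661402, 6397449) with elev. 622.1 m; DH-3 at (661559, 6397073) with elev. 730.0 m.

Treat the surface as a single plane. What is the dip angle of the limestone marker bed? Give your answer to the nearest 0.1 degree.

Let the plane be z = a·x + b·y + c.
DH-2−DH-1: 337a + 874b = 98.4;  DH-3−DH-1: 494a + 498b = 206.3.
Solving gives a = 0.49749, b = −0.07924.
Gradient magnitude |∇z| = √(a² + b²) = √(0.24750 + 0.00628) = 0.50376.
True dip = arctan(0.50376) = 26.7°, dipping toward W (azimuth ≈ 279°).

26.7°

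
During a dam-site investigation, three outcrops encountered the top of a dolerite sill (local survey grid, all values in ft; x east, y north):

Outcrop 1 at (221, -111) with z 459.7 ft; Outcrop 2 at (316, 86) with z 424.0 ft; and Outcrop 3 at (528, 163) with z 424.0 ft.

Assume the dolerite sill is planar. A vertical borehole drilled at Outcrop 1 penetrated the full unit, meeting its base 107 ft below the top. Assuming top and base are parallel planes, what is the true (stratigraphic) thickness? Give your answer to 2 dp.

104.19 ft

Let the plane be z = a·x + b·y + c.
Outcrop 2−Outcrop 1: 95a + 197b = −35.7;  Outcrop 3−Outcrop 1: 307a + 274b = −35.7.
Solving gives a = 0.07980, b = −0.21970.
|∇z| = √(a²+b²) = 0.23374, so dip δ = arctan(0.23374) = 13.16°.
True thickness = vertical thickness × cos δ = 107 × cos 13.16° = 104.19 ft.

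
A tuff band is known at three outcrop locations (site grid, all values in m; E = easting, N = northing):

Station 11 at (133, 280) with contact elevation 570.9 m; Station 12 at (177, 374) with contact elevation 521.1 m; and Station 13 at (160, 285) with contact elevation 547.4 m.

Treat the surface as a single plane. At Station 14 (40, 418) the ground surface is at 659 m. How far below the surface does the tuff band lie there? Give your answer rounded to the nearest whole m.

28 m

Two edge vectors: Station 11→Station 12 = (44, 94, -49.8), Station 11→Station 13 = (27, 5, -23.5).
Normal n = (Station 11→Station 12) × (Station 11→Station 13) = (-1960, -310.6, -2318).
So ∂z/∂E = −n_x/n_z = −0.84556 and ∂z/∂N = −n_y/n_z = −0.13399.
Intercept c from Station 11: 570.9 + 112.46 + 37.52 = 720.88.
At (40, 418): z_contact = −33.8 − 56.0 + 720.88 = 631.0 m.
Depth below ground = 659 − 631.0 = 28 m.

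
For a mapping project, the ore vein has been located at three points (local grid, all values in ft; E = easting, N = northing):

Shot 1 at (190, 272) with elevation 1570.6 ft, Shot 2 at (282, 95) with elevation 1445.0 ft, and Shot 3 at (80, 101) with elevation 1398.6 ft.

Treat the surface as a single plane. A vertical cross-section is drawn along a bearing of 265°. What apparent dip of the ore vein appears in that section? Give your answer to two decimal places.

Two edge vectors: Shot 1→Shot 2 = (92, -177, -125.6), Shot 1→Shot 3 = (-110, -171, -172).
Normal n = (Shot 1→Shot 2) × (Shot 1→Shot 3) = (8966.4, 29640, -35202).
So ∂z/∂E = −n_x/n_z = 0.25471 and ∂z/∂N = −n_y/n_z = 0.84200.
Unit vector along 265° is (sin 265°, cos 265°) = (-0.9962, -0.0872).
Slope in that direction = a·(-0.9962) + b·(-0.0872) = −0.32713.
Apparent dip = arctan|0.32713| = 18.11° (true dip is 41.3°, so apparent ≤ true as expected).

18.11°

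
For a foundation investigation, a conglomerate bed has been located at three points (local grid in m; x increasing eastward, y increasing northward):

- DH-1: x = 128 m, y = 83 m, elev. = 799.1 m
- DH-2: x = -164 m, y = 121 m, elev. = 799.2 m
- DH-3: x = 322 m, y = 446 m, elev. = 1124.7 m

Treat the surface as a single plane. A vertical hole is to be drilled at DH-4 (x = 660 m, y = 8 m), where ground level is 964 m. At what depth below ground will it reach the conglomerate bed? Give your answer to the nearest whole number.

Two edge vectors: DH-1→DH-2 = (-292, 38, 0.1), DH-1→DH-3 = (194, 363, 325.6).
Normal n = (DH-1→DH-2) × (DH-1→DH-3) = (12336.5, 95094.6, -113368).
So ∂z/∂x = −n_x/n_z = 0.10882 and ∂z/∂y = −n_y/n_z = 0.83881.
Intercept c from DH-1: 799.1 − 13.93 − 69.62 = 715.55.
At (660, 8): z_contact = 71.8 + 6.7 + 715.55 = 794.1 m.
Depth below ground = 964 − 794.1 = 170 m.

170 m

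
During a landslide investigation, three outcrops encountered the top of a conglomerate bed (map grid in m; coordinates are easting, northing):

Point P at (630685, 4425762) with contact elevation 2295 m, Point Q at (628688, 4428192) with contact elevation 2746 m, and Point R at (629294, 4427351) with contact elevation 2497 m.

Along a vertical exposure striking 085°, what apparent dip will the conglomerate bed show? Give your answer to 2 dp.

49.75°

Let the plane be z = a·easting + b·northing + c.
Point Q−Point P: −1997a + 2430b = 451;  Point R−Point P: −1391a + 1589b = 202.
Solving gives a = 1.09126, b = 1.08241.
Unit vector along 085° is (sin 85°, cos 85°) = (0.9962, 0.0872).
Slope in that direction = a·(0.9962) + b·(0.0872) = 1.18145.
Apparent dip = arctan|1.18145| = 49.75° (true dip is 57.0°, so apparent ≤ true as expected).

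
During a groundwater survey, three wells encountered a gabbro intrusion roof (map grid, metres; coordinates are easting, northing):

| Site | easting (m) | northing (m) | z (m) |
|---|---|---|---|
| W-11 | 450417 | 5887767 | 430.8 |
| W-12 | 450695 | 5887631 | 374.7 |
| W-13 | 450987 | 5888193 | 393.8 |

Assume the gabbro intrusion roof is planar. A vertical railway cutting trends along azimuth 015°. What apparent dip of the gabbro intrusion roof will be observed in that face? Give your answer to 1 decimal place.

3.9°

Let the plane be z = a·easting + b·northing + c.
W-12−W-11: 278a − 136b = −56.1;  W-13−W-11: 570a + 426b = −37.
Solving gives a = −0.14764, b = 0.11070.
Unit vector along 015° is (sin 15°, cos 15°) = (0.2588, 0.9659).
Slope in that direction = a·(0.2588) + b·(0.9659) = 0.06871.
Apparent dip = arctan|0.06871| = 3.9° (true dip is 10.5°, so apparent ≤ true as expected).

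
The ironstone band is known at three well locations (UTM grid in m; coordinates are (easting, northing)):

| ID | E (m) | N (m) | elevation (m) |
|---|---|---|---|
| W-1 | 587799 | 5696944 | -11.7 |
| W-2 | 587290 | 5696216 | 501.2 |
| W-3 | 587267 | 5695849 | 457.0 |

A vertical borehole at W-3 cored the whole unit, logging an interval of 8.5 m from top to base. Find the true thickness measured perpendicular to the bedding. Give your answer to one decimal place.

Let the plane be z = a·E + b·N + c.
W-2−W-1: −509a − 728b = 512.9;  W-3−W-1: −532a − 1095b = 468.7.
Solving gives a = −1.29609, b = 0.20166.
|∇z| = √(a²+b²) = 1.31169, so dip δ = arctan(1.31169) = 52.68°.
True thickness = vertical thickness × cos δ = 8.5 × cos 52.68° = 5.2 m.

5.2 m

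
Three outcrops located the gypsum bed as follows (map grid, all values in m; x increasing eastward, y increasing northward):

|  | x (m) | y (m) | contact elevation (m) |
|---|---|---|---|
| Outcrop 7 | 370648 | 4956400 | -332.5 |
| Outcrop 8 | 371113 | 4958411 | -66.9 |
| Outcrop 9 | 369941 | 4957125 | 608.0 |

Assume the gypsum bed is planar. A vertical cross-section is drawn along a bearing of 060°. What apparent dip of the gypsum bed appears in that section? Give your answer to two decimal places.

33.37°

Let the plane be z = a·x + b·y + c.
Outcrop 8−Outcrop 7: 465a + 2011b = 265.6;  Outcrop 9−Outcrop 7: −707a + 725b = 940.5.
Solving gives a = −0.96582, b = 0.35540.
Unit vector along 060° is (sin 60°, cos 60°) = (0.8660, 0.5000).
Slope in that direction = a·(0.8660) + b·(0.5000) = −0.65873.
Apparent dip = arctan|0.65873| = 33.37° (true dip is 45.8°, so apparent ≤ true as expected).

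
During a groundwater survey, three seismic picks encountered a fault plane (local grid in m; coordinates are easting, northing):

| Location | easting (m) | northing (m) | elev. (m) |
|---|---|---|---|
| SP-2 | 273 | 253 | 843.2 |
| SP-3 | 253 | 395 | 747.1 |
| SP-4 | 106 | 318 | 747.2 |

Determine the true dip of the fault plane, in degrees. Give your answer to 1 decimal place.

35.4°

Let the plane be z = a·easting + b·northing + c.
SP-3−SP-2: −20a + 142b = −96.1;  SP-4−SP-2: −167a + 65b = −96.
Solving gives a = 0.32950, b = −0.63035.
Gradient magnitude |∇z| = √(a² + b²) = √(0.10857 + 0.39734) = 0.71128.
True dip = arctan(0.71128) = 35.4°, dipping toward NNW (azimuth ≈ 332°).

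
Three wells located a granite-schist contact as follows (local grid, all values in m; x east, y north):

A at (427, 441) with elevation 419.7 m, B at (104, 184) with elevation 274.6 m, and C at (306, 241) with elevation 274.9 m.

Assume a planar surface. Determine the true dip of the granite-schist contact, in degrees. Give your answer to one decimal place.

Two edge vectors: A→B = (-323, -257, -145.1), A→C = (-121, -200, -144.8).
Normal n = (A→B) × (A→C) = (8193.6, -29213.3, 33503).
So ∂z/∂x = −n_x/n_z = −0.24456 and ∂z/∂y = −n_y/n_z = 0.87196.
Gradient magnitude |∇z| = √(a² + b²) = √(0.05981 + 0.76032) = 0.90561.
True dip = arctan(0.90561) = 42.2°, dipping toward SSE (azimuth ≈ 164°).

42.2°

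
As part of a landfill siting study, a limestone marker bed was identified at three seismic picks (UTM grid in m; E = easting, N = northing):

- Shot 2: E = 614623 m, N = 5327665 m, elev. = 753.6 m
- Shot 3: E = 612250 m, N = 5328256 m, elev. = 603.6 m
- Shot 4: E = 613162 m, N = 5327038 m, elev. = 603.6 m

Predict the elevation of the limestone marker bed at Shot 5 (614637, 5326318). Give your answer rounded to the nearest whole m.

676 m

Let the plane be z = a·E + b·N + c.
Shot 3−Shot 2: −2373a + 591b = −150;  Shot 4−Shot 2: −1461a − 627b = −150.
Solving gives a = 0.07770097, b = 0.05818004.
Then c = 753.6 − a·614623 − b·5327665 = −356966.95.
At (614637, 5326318): z = 47757.9 + 309885.4 − 356966.95 = 676.3 m.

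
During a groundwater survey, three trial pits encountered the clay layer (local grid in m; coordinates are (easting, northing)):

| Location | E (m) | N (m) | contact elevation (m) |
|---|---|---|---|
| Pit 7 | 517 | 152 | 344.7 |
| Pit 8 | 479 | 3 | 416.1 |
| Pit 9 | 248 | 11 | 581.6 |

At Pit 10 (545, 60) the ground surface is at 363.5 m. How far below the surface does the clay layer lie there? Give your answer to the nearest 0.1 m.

12.1 m

Let the plane be z = a·E + b·N + c.
Pit 8−Pit 7: −38a − 149b = 71.4;  Pit 9−Pit 7: −269a − 141b = 236.9.
Solving gives a = −0.72663, b = −0.29388.
Then c = 344.7 − a·517 − b·152 = 765.04.
At (545, 60): z_contact = −396.01 − 17.63 + 765.04 = 351.39 m.
Depth below ground = 363.5 − 351.39 = 12.1 m.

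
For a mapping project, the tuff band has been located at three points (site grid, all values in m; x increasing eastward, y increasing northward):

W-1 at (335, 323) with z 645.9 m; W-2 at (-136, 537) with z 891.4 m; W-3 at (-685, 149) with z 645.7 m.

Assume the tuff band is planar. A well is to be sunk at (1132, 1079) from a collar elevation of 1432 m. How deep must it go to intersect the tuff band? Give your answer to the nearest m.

269 m

Two edge vectors: W-1→W-2 = (-471, 214, 245.5), W-1→W-3 = (-1020, -174, -0.2).
Normal n = (W-1→W-2) × (W-1→W-3) = (42674.2, -250504.2, 300234).
So ∂z/∂x = −n_x/n_z = −0.14214 and ∂z/∂y = −n_y/n_z = 0.83436.
Intercept c from W-1: 645.9 + 47.62 − 269.50 = 424.02.
At (1132, 1079): z_contact = −160.9 + 900.3 + 424.02 = 1163.4 m.
Depth below ground = 1432 − 1163.4 = 269 m.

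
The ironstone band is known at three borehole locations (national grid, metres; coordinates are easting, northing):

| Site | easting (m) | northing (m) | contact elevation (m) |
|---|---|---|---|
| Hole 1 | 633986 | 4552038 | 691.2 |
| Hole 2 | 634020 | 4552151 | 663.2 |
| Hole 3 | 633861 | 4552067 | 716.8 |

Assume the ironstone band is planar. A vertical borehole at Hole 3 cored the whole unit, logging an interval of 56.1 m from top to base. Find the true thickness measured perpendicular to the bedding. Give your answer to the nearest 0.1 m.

53.7 m

Two edge vectors: Hole 1→Hole 2 = (34, 113, -28), Hole 1→Hole 3 = (-125, 29, 25.6).
Normal n = (Hole 1→Hole 2) × (Hole 1→Hole 3) = (3704.8, 2629.6, 15111).
So ∂z/∂easting = −n_x/n_z = −0.24517 and ∂z/∂northing = −n_y/n_z = −0.17402.
|∇z| = √(a²+b²) = 0.30065, so dip δ = arctan(0.30065) = 16.73°.
True thickness = vertical thickness × cos δ = 56.1 × cos 16.73° = 53.7 m.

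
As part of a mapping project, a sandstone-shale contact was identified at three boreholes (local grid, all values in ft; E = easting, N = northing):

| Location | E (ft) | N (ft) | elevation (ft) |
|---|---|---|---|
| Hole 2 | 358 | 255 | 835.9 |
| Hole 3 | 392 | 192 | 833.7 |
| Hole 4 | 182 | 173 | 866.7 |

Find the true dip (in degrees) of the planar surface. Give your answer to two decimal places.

9.09°

Let the plane be z = a·E + b·N + c.
Hole 3−Hole 2: 34a − 63b = −2.2;  Hole 4−Hole 2: −176a − 82b = 30.8.
Solving gives a = −0.15284, b = −0.04756.
Gradient magnitude |∇z| = √(a² + b²) = √(0.02336 + 0.00226) = 0.16007.
True dip = arctan(0.16007) = 9.09°, dipping toward ENE (azimuth ≈ 073°).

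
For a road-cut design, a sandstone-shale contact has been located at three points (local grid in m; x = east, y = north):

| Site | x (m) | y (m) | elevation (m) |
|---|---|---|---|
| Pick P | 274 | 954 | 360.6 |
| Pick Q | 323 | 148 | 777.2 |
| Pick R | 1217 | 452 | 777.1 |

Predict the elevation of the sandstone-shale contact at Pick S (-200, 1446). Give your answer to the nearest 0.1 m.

Let the plane be z = a·x + b·y + c.
Pick Q−Pick P: 49a − 806b = 416.6;  Pick R−Pick P: 943a − 502b = 416.5.
Solving gives a = 0.172091, b = −0.506411.
Then c = 360.6 − a·274 − b·954 = 796.56.
At (-200, 1446): z = −34.4 − 732.3 + 796.56 = 29.9 m.

29.9 m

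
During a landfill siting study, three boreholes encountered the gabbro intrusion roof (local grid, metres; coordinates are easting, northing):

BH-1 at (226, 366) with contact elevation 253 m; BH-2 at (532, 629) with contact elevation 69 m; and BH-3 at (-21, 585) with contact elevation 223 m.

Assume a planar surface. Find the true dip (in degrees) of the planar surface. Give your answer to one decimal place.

25.7°

Let the plane be z = a·easting + b·northing + c.
BH-2−BH-1: 306a + 263b = −184;  BH-3−BH-1: −247a + 219b = −30.
Solving gives a = −0.24555, b = −0.41393.
Gradient magnitude |∇z| = √(a² + b²) = √(0.06029 + 0.17134) = 0.48128.
True dip = arctan(0.48128) = 25.7°, dipping toward NNE (azimuth ≈ 031°).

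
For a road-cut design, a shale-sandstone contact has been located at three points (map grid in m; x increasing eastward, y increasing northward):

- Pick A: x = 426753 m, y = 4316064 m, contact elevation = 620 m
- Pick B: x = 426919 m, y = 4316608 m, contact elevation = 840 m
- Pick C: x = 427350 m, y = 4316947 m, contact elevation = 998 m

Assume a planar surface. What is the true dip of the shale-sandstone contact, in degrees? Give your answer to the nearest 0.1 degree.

Two edge vectors: Pick A→Pick B = (166, 544, 220), Pick A→Pick C = (597, 883, 378).
Normal n = (Pick A→Pick B) × (Pick A→Pick C) = (11372, 68592, -178190).
So ∂z/∂x = −n_x/n_z = 0.06382 and ∂z/∂y = −n_y/n_z = 0.38494.
Gradient magnitude |∇z| = √(a² + b²) = √(0.00407 + 0.14818) = 0.39019.
True dip = arctan(0.39019) = 21.3°, dipping toward S (azimuth ≈ 189°).

21.3°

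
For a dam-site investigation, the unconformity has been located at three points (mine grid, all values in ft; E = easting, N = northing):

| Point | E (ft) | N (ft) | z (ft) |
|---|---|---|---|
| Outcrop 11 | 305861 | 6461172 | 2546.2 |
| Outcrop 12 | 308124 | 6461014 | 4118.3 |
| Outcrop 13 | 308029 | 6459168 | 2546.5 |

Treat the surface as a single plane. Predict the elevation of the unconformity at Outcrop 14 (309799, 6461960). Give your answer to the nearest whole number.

Let the plane be z = a·E + b·N + c.
Outcrop 12−Outcrop 11: 2263a − 158b = 1572.1;  Outcrop 13−Outcrop 11: 2168a − 2004b = 0.3.
Solving gives a = 0.75144544, b = 0.81279127.
Then c = 2546.2 − a·305861 − b·6461172 = −5478875.85.
At (309799, 6461960): z = 232797.0 + 5252224.7 − 5478875.85 = 6145.9 ft.

6146 ft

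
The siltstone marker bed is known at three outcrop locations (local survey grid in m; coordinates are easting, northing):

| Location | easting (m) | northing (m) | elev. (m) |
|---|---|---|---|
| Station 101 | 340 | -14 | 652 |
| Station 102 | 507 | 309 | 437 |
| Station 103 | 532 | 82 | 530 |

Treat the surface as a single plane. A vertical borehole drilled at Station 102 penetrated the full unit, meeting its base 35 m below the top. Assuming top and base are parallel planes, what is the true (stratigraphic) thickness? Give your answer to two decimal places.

Two edge vectors: Station 101→Station 102 = (167, 323, -215), Station 101→Station 103 = (192, 96, -122).
Normal n = (Station 101→Station 102) × (Station 101→Station 103) = (-18766, -20906, -45984).
So ∂z/∂easting = −n_x/n_z = −0.40810 and ∂z/∂northing = −n_y/n_z = −0.45464.
|∇z| = √(a²+b²) = 0.61093, so dip δ = arctan(0.61093) = 31.42°.
True thickness = vertical thickness × cos δ = 35 × cos 31.42° = 29.87 m.

29.87 m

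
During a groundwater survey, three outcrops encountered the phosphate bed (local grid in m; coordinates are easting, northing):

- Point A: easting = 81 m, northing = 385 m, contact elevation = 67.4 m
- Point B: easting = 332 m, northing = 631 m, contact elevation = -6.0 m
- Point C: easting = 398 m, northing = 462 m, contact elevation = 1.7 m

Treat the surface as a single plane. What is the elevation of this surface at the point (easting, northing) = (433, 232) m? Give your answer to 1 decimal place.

22.0 m

Two edge vectors: Point A→Point B = (251, 246, -73.4), Point A→Point C = (317, 77, -65.7).
Normal n = (Point A→Point B) × (Point A→Point C) = (-10510.4, -6777.1, -58655).
So ∂z/∂easting = −n_x/n_z = −0.17919 and ∂z/∂northing = −n_y/n_z = −0.11554.
Intercept c from Point A: 67.4 + 14.51 + 44.48 = 126.40.
At (433, 232): z = −77.6 − 26.8 + 126.40 = 22.0 m.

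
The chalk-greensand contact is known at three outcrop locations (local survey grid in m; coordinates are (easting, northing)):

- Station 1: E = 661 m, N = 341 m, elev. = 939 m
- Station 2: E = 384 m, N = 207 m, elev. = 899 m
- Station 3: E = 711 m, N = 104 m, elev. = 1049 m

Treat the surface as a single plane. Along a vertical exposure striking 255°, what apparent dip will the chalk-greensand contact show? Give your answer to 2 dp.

Let the plane be z = a·E + b·N + c.
Station 2−Station 1: −277a − 134b = −40;  Station 3−Station 1: 50a − 237b = 110.
Solving gives a = 0.33477, b = −0.39351.
Unit vector along 255° is (sin 255°, cos 255°) = (-0.9659, -0.2588).
Slope in that direction = a·(-0.9659) + b·(-0.2588) = −0.22151.
Apparent dip = arctan|0.22151| = 12.49° (true dip is 27.3°, so apparent ≤ true as expected).

12.49°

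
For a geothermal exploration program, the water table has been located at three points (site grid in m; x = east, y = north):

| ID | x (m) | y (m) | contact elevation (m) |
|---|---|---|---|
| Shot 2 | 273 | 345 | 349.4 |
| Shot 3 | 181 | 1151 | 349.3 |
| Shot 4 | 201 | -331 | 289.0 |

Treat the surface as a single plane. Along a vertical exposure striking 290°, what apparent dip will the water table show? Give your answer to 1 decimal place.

Two edge vectors: Shot 2→Shot 3 = (-92, 806, -0.1), Shot 2→Shot 4 = (-72, -676, -60.4).
Normal n = (Shot 2→Shot 3) × (Shot 2→Shot 4) = (-48750, -5549.6, 120224).
So ∂z/∂x = −n_x/n_z = 0.40549 and ∂z/∂y = −n_y/n_z = 0.04616.
Unit vector along 290° is (sin 290°, cos 290°) = (-0.9397, 0.3420).
Slope in that direction = a·(-0.9397) + b·(0.3420) = −0.36525.
Apparent dip = arctan|0.36525| = 20.1° (true dip is 22.2°, so apparent ≤ true as expected).

20.1°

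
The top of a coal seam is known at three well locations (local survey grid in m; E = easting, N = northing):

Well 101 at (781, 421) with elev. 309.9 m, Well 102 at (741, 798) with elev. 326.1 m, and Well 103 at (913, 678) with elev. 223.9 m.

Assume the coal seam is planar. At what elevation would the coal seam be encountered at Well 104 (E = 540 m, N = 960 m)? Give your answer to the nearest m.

Two edge vectors: Well 101→Well 102 = (-40, 377, 16.2), Well 101→Well 103 = (132, 257, -86).
Normal n = (Well 101→Well 102) × (Well 101→Well 103) = (-36585.4, -1301.6, -60044).
So ∂z/∂E = −n_x/n_z = −0.60931 and ∂z/∂N = −n_y/n_z = −0.02168.
Intercept c from Well 101: 309.9 + 475.87 + 9.13 = 794.90.
At (540, 960): z = −329.0 − 20.8 + 794.90 = 445.1 m.

445 m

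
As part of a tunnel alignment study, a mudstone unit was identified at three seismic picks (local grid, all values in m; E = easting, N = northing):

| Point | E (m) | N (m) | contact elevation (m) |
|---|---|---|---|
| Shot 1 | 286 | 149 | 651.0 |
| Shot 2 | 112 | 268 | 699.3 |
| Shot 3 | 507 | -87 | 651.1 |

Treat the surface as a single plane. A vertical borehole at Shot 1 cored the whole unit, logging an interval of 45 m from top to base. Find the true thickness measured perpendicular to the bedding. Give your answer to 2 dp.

30.89 m

Two edge vectors: Shot 1→Shot 2 = (-174, 119, 48.3), Shot 1→Shot 3 = (221, -236, 0.1).
Normal n = (Shot 1→Shot 2) × (Shot 1→Shot 3) = (11410.7, 10691.7, 14765).
So ∂z/∂E = −n_x/n_z = −0.77282 and ∂z/∂N = −n_y/n_z = −0.72412.
|∇z| = √(a²+b²) = 1.05906, so dip δ = arctan(1.05906) = 46.64°.
True thickness = vertical thickness × cos δ = 45 × cos 46.64° = 30.89 m.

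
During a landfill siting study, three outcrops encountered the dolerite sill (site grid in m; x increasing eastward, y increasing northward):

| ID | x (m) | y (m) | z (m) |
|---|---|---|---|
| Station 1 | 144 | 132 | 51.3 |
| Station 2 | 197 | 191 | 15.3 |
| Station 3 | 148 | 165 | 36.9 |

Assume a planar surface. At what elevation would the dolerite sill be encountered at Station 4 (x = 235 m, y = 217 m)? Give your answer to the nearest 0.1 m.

-3.8 m

Two edge vectors: Station 1→Station 2 = (53, 59, -36), Station 1→Station 3 = (4, 33, -14.4).
Normal n = (Station 1→Station 2) × (Station 1→Station 3) = (338.4, 619.2, 1513).
So ∂z/∂x = −n_x/n_z = −0.22366 and ∂z/∂y = −n_y/n_z = −0.40925.
Intercept c from Station 1: 51.3 + 32.21 + 54.02 = 137.53.
At (235, 217): z = −52.6 − 88.8 + 137.53 = -3.8 m.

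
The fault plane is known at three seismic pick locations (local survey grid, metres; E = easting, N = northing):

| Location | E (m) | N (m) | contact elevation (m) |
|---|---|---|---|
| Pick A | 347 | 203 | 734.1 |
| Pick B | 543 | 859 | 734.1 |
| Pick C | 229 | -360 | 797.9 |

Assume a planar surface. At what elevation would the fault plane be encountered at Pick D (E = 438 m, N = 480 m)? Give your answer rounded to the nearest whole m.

Two edge vectors: Pick A→Pick B = (196, 656, 0), Pick A→Pick C = (-118, -563, 63.8).
Normal n = (Pick A→Pick B) × (Pick A→Pick C) = (41852.8, -12504.8, -32940).
So ∂z/∂E = −n_x/n_z = 1.27058 and ∂z/∂N = −n_y/n_z = −0.37962.
Intercept c from Pick A: 734.1 − 440.89 + 77.06 = 370.27.
At (438, 480): z = 556.5 − 182.2 + 370.27 = 744.6 m.

745 m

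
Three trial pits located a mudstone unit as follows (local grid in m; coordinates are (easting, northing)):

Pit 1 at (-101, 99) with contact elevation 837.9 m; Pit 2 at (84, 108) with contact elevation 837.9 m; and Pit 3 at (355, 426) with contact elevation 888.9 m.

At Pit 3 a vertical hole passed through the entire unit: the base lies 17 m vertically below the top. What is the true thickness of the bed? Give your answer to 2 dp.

16.77 m

Let the plane be z = a·E + b·N + c.
Pit 2−Pit 1: 185a + 9b = 0;  Pit 3−Pit 1: 456a + 327b = 51.
Solving gives a = −0.00814, b = 0.16731.
|∇z| = √(a²+b²) = 0.16751, so dip δ = arctan(0.16751) = 9.51°.
True thickness = vertical thickness × cos δ = 17 × cos 9.51° = 16.77 m.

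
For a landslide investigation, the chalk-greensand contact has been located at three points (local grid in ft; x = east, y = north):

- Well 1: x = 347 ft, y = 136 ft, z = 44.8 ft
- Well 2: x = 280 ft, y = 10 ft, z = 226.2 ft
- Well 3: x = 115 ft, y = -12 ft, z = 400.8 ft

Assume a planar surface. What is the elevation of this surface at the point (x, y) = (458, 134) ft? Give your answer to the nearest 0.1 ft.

-56.8 ft

Two edge vectors: Well 1→Well 2 = (-67, -126, 181.4), Well 1→Well 3 = (-232, -148, 356).
Normal n = (Well 1→Well 2) × (Well 1→Well 3) = (-18008.8, -18232.8, -19316).
So ∂z/∂x = −n_x/n_z = −0.93233 and ∂z/∂y = −n_y/n_z = −0.94392.
Intercept c from Well 1: 44.8 + 323.52 + 128.37 = 496.69.
At (458, 134): z = −427.0 − 126.5 + 496.69 = -56.8 ft.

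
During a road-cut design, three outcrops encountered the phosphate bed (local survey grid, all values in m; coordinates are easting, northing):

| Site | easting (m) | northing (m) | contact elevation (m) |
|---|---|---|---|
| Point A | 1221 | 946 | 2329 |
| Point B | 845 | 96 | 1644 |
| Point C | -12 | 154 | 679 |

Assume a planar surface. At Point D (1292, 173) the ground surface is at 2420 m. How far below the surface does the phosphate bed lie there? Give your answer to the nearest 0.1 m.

Let the plane be z = a·easting + b·northing + c.
Point B−Point A: −376a − 850b = −685;  Point C−Point A: −1233a − 792b = −1650.
Solving gives a = 1.146246, b = 0.298837.
Then c = 2329 − a·1221 − b·946 = 646.73.
At (1292, 173): z_contact = 1480.95 + 51.70 + 646.73 = 2179.38 m.
Depth below ground = 2420 − 2179.38 = 240.6 m.

240.6 m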